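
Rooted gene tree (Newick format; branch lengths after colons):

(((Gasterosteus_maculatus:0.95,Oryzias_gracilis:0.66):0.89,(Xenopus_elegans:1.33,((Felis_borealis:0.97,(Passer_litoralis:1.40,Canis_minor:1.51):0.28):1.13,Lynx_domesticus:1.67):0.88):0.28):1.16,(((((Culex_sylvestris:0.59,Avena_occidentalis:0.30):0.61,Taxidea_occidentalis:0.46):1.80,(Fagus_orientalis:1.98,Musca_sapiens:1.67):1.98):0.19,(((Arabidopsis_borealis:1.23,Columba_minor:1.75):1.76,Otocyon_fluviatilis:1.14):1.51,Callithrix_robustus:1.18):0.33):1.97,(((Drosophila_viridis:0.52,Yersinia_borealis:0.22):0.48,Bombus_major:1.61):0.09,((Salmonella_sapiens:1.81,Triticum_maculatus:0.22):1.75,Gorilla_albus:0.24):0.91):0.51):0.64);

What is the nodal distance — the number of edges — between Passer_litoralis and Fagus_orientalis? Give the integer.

11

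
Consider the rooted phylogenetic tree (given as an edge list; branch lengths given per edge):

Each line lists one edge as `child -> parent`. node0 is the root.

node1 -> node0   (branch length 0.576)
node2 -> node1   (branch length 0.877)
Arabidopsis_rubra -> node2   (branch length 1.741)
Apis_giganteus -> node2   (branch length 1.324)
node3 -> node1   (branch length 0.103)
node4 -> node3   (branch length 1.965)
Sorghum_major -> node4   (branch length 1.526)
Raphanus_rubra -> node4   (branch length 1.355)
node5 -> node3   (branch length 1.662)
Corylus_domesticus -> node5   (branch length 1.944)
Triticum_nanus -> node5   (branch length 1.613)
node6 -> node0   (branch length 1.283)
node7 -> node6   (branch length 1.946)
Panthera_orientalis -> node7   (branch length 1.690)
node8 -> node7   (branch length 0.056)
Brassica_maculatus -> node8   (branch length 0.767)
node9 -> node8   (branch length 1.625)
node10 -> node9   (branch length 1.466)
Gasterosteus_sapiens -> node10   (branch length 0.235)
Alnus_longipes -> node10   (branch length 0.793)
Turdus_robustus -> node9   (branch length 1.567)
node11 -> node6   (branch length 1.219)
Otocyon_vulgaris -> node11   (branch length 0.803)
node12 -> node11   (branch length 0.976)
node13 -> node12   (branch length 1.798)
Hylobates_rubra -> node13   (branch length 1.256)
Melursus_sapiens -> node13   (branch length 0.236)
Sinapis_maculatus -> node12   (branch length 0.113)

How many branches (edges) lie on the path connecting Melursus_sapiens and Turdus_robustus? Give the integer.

8

The MRCA of Melursus_sapiens and Turdus_robustus is the node subtending ((Panthera_orientalis,(Brassica_maculatus,((Gasterosteus_sapiens,Alnus_longipes),Turdus_robustus))),(Otocyon_vulgaris,((Hylobates_rubra,Melursus_sapiens),Sinapis_maculatus))).
From Melursus_sapiens up to that node: 4 branches. From Turdus_robustus up to the same node: 4 branches. Total: 4 + 4 = 8.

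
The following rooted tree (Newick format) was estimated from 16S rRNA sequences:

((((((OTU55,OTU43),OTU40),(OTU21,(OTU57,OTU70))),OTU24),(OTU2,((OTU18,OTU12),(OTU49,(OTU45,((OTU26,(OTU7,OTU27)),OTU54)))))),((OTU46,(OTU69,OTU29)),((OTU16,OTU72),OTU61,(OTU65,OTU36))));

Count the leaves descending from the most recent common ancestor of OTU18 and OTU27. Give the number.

8

The MRCA of OTU18 and OTU27 is the node subtending ((OTU18,OTU12),(OTU49,(OTU45,((OTU26,(OTU7,OTU27)),OTU54)))).
That clade contains 8 terminal taxa: OTU12, OTU18, OTU26, OTU27, OTU45, OTU49, OTU54, OTU7.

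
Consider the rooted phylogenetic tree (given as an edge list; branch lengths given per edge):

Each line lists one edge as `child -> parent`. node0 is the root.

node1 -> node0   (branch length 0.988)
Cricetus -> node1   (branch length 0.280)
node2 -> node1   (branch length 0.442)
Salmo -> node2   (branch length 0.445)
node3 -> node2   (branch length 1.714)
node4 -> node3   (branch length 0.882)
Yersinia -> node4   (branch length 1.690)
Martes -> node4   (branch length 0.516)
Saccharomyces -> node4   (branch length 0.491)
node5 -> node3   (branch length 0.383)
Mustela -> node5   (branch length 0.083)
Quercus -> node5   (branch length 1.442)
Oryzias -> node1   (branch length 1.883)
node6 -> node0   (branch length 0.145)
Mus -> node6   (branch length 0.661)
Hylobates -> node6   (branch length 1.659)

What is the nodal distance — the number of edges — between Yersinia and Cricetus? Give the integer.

5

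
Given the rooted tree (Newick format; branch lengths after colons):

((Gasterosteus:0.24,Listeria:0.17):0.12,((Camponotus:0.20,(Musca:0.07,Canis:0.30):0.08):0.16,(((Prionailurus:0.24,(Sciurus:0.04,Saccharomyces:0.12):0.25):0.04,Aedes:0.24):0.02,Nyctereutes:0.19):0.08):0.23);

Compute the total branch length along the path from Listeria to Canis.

1.06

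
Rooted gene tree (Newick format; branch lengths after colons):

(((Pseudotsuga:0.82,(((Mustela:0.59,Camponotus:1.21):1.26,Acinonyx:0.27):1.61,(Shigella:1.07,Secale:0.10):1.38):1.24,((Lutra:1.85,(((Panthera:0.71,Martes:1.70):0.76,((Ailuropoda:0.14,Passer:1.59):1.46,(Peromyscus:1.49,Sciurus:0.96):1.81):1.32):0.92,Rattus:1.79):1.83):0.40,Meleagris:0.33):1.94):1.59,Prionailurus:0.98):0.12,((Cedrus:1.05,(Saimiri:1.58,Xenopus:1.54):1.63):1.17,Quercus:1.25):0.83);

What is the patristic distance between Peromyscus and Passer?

The path runs Peromyscus → … → MRCA → … → Passer; the MRCA is the node subtending ((Ailuropoda,Passer),(Peromyscus,Sciurus)).
Branch lengths along that path: 1.49 + 1.81 + 1.46 + 1.59 = 6.35.

6.35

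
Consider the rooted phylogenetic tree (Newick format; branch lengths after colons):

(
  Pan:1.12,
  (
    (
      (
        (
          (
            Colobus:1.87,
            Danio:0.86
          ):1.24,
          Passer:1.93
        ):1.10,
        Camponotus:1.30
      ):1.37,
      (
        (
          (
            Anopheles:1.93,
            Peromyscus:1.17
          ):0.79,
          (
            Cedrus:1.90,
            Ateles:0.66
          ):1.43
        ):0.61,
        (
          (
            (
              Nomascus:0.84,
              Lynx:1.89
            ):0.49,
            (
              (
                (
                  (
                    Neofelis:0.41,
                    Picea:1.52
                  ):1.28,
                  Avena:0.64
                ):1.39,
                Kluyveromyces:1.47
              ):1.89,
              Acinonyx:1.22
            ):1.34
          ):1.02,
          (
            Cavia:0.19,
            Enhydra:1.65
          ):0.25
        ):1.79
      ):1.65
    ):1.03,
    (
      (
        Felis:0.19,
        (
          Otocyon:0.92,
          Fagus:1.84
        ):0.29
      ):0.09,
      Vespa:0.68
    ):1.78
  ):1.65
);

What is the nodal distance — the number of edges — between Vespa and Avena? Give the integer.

The MRCA of Vespa and Avena is the node subtending (((((Colobus,Danio),Passer),Camponotus),(((Anopheles,Peromyscus),(Cedrus,Ateles)),(((Nomascus,Lynx),((((Neofelis,Picea),Avena),Kluyveromyces),Acinonyx)),(Cavia,Enhydra)))),((Felis,(Otocyon,Fagus)),Vespa)).
From Vespa up to that node: 2 branches. From Avena up to the same node: 8 branches. Total: 2 + 8 = 10.

10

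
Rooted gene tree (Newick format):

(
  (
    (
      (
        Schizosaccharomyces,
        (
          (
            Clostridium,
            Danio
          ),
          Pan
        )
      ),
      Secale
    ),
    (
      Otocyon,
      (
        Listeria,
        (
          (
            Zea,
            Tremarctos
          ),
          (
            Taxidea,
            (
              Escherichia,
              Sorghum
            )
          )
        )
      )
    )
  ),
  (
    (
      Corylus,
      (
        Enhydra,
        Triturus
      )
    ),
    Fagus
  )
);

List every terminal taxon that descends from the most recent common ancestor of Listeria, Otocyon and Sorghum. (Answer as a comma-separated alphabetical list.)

Tracing Listeria: it sits inside (Listeria,((Zea,Tremarctos),(Taxidea,(Escherichia,Sorghum)))).
Tracing Otocyon: it sits inside (Otocyon,(Listeria,((Zea,Tremarctos),(Taxidea,(Escherichia,Sorghum))))).
Tracing Sorghum: it sits inside (Escherichia,Sorghum).
The smallest clade enclosing all 3 is (Otocyon,(Listeria,((Zea,Tremarctos),(Taxidea,(Escherichia,Sorghum))))); the answer is its 7 terminal taxa in alphabetical order.

Escherichia, Listeria, Otocyon, Sorghum, Taxidea, Tremarctos, Zea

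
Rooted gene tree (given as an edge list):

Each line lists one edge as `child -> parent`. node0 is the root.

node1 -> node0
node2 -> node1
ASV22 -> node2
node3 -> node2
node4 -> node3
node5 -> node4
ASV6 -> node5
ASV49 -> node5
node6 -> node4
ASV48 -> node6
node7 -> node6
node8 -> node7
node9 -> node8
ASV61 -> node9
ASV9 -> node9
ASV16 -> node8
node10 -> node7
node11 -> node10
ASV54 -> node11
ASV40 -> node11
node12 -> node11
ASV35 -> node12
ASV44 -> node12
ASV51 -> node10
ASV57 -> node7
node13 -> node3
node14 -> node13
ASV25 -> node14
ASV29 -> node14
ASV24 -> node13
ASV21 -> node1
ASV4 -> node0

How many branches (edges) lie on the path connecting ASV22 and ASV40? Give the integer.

8

The MRCA of ASV22 and ASV40 is the node subtending (ASV22,(((ASV6,ASV49),(ASV48,(((ASV61,ASV9),ASV16),((ASV54,ASV40,(ASV35,ASV44)),ASV51),ASV57))),((ASV25,ASV29),ASV24))).
From ASV22 up to that node: 1 branch. From ASV40 up to the same node: 7 branches. Total: 1 + 7 = 8.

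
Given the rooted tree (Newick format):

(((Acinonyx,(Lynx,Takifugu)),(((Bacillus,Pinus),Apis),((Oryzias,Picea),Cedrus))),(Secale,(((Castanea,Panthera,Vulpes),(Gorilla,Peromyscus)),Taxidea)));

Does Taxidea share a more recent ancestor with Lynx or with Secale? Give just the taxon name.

Secale

The MRCA of Taxidea and Secale subtends (Secale,(((Castanea,Panthera,Vulpes),(Gorilla,Peromyscus)),Taxidea)) (7 taxa).
The MRCA of Taxidea and Lynx is the root, subtending the entire tree (16 taxa).
The first is nested inside the second, so Taxidea shares a more recent common ancestor with Secale.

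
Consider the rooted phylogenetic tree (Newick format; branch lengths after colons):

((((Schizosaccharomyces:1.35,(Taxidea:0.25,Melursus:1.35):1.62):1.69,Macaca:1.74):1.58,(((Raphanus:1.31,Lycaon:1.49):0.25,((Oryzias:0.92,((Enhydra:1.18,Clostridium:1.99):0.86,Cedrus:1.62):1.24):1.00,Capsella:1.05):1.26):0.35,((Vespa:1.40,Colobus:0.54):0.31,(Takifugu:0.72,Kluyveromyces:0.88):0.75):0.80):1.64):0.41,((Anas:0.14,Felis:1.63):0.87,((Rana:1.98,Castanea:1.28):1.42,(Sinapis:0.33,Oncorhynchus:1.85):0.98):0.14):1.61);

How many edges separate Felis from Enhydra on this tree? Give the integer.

The MRCA of Felis and Enhydra is the root of the tree.
From Felis up to that node: 3 branches. From Enhydra up to the same node: 8 branches. Total: 3 + 8 = 11.

11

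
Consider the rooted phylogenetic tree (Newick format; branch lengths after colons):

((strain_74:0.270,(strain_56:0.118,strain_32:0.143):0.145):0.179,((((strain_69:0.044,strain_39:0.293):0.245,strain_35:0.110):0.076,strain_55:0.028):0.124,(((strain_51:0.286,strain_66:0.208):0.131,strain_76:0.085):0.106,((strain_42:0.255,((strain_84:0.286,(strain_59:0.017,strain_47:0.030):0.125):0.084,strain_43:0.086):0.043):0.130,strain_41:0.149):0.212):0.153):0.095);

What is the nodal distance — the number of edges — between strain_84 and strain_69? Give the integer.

The MRCA of strain_84 and strain_69 is the node subtending ((((strain_69,strain_39),strain_35),strain_55),(((strain_51,strain_66),strain_76),((strain_42,((strain_84,(strain_59,strain_47)),strain_43)),strain_41))).
From strain_84 up to that node: 6 branches. From strain_69 up to the same node: 4 branches. Total: 6 + 4 = 10.

10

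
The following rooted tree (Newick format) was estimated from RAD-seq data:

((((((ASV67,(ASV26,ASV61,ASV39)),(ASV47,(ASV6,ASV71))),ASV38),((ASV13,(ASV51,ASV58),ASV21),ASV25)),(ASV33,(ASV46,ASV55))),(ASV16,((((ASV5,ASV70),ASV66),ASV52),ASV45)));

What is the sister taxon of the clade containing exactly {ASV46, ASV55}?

ASV33

The clade containing exactly {ASV46, ASV55} attaches to the tree at the node subtending (ASV33,(ASV46,ASV55)).
The other lineage descending from that same node — the sister group — is the single tip ASV33.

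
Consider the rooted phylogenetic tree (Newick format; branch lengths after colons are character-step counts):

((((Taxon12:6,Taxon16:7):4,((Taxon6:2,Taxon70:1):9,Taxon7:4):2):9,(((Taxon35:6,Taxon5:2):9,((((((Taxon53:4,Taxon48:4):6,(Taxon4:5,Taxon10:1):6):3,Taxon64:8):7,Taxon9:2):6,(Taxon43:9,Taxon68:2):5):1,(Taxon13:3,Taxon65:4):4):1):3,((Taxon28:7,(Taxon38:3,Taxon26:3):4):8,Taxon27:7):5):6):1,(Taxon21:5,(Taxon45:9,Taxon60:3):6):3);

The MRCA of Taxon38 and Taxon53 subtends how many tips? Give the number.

The MRCA of Taxon38 and Taxon53 is the node subtending (((Taxon35,Taxon5),((((((Taxon53,Taxon48),(Taxon4,Taxon10)),Taxon64),Taxon9),(Taxon43,Taxon68)),(Taxon13,Taxon65))),((Taxon28,(Taxon38,Taxon26)),Taxon27)).
That clade contains 16 terminal taxa: Taxon10, Taxon13, Taxon26, Taxon27, Taxon28, Taxon35, Taxon38, Taxon4, Taxon43, Taxon48, Taxon5, Taxon53, Taxon64, Taxon65, Taxon68, Taxon9.

16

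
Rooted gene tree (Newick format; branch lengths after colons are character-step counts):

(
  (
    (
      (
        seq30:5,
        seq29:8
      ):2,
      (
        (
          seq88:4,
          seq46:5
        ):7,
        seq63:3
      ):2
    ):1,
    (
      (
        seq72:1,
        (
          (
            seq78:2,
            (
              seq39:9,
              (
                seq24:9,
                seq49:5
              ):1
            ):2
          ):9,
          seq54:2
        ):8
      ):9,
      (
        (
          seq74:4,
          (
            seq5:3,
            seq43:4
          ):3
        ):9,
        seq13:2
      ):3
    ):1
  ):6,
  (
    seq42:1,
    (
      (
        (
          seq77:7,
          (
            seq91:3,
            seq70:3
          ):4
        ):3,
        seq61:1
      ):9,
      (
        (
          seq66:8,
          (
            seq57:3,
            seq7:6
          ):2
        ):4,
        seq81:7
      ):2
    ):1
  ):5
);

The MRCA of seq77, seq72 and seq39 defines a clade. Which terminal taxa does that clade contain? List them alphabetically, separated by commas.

Tracing seq77: it sits inside (seq77,(seq91,seq70)).
Tracing seq72: it sits inside (seq72,((seq78,(seq39,(seq24,seq49))),seq54)).
Tracing seq39: it sits inside (seq39,(seq24,seq49)).
The smallest clade enclosing all 3 is the whole tree (their MRCA is the root), so the answer is all 24 tips in alphabetical order.

seq13, seq24, seq29, seq30, seq39, seq42, seq43, seq46, seq49, seq5, seq54, seq57, seq61, seq63, seq66, seq7, seq70, seq72, seq74, seq77, seq78, seq81, seq88, seq91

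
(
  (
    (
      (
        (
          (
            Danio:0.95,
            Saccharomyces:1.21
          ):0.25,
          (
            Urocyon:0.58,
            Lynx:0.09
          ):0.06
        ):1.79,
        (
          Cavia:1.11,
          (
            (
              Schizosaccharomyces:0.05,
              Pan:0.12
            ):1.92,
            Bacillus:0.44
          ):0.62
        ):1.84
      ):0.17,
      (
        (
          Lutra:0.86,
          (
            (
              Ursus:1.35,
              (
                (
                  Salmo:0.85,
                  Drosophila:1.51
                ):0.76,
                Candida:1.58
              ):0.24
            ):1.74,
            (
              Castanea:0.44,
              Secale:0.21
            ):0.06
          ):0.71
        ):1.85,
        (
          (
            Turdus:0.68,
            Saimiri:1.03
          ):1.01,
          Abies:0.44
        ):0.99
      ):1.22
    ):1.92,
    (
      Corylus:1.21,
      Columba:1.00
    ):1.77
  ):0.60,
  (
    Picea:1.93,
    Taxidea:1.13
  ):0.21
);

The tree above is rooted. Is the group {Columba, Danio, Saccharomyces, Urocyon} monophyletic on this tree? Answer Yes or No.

The MRCA of the listed taxa subtends (((((Danio,Saccharomyces),(Urocyon,Lynx)),(Cavia,((Schizosaccharomyces,Pan),Bacillus))),((Lutra,((Ursus,((Salmo,Drosophila),Candida)),(Castanea,Secale))),((Turdus,Saimiri),Abies))),(Corylus,Columba)).
That clade also contains Abies, Bacillus, Candida, Castanea, Cavia, Corylus, Drosophila, Lutra, Lynx, Pan, Saimiri, Salmo, Schizosaccharomyces, Secale, Turdus, Ursus, which are not in the proposed group, so the group is not monophyletic.

No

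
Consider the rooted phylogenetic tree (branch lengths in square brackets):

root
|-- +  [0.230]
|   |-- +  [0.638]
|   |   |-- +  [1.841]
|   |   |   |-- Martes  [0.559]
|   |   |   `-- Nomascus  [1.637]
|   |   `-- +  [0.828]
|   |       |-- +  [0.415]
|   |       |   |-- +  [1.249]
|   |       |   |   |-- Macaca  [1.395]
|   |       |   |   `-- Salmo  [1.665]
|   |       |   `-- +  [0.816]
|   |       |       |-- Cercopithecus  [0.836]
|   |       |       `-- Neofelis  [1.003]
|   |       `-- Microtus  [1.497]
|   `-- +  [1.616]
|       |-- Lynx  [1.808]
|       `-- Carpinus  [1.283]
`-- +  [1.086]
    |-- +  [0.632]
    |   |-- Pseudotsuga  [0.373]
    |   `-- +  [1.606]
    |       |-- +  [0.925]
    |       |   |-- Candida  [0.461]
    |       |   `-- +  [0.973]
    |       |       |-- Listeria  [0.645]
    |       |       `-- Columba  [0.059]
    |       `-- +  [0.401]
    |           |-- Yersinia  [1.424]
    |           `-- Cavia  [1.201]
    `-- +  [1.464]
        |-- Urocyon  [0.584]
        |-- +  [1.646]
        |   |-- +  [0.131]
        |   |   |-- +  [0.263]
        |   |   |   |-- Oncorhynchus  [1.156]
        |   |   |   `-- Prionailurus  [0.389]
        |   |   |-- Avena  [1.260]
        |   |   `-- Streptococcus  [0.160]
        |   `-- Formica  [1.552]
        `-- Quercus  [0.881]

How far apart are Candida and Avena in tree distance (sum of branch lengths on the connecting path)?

8.125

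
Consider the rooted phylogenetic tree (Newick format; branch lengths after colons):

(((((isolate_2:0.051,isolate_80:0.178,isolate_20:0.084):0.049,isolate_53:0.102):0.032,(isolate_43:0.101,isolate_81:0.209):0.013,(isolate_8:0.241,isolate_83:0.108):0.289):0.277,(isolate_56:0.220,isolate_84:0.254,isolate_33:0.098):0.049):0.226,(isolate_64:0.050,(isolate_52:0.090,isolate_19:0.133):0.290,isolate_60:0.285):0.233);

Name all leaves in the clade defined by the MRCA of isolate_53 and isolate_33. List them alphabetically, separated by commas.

isolate_2, isolate_20, isolate_33, isolate_43, isolate_53, isolate_56, isolate_8, isolate_80, isolate_81, isolate_83, isolate_84

Tracing isolate_53: it sits inside ((isolate_2,isolate_80,isolate_20),isolate_53).
Tracing isolate_33: it sits inside (isolate_56,isolate_84,isolate_33).
The smallest clade enclosing both is ((((isolate_2,isolate_80,isolate_20),isolate_53),(isolate_43,isolate_81),(isolate_8,isolate_83)),(isolate_56,isolate_84,isolate_33)); the answer is its 11 terminal taxa in alphabetical order.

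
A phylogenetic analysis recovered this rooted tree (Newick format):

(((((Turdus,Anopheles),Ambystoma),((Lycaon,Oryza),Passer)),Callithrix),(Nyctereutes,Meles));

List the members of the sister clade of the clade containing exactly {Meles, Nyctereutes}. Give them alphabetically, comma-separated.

The clade containing exactly {Meles, Nyctereutes} attaches directly to the root of the tree.
The other lineage descending from that same node — the sister group — is ((((Turdus,Anopheles),Ambystoma),((Lycaon,Oryza),Passer)),Callithrix); its 7 tips in alphabetical order are the answer.

Ambystoma, Anopheles, Callithrix, Lycaon, Oryza, Passer, Turdus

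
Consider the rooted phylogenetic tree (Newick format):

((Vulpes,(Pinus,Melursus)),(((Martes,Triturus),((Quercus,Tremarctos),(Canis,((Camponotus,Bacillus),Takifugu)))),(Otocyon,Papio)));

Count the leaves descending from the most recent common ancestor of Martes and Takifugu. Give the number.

8

The MRCA of Martes and Takifugu is the node subtending ((Martes,Triturus),((Quercus,Tremarctos),(Canis,((Camponotus,Bacillus),Takifugu)))).
That clade contains 8 terminal taxa: Bacillus, Camponotus, Canis, Martes, Quercus, Takifugu, Tremarctos, Triturus.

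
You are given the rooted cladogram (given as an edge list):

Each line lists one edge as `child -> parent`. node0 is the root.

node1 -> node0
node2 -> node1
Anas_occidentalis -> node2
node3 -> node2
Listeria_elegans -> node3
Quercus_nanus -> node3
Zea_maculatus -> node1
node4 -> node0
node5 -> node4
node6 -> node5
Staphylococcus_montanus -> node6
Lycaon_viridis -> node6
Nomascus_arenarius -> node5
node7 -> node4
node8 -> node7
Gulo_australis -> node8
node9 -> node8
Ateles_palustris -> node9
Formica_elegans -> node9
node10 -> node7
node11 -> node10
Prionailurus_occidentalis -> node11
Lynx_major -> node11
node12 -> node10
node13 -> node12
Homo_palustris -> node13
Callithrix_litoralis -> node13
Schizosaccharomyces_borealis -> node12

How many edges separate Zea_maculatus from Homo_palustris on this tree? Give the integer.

The MRCA of Zea_maculatus and Homo_palustris is the root of the tree.
From Zea_maculatus up to that node: 2 branches. From Homo_palustris up to the same node: 6 branches. Total: 2 + 6 = 8.

8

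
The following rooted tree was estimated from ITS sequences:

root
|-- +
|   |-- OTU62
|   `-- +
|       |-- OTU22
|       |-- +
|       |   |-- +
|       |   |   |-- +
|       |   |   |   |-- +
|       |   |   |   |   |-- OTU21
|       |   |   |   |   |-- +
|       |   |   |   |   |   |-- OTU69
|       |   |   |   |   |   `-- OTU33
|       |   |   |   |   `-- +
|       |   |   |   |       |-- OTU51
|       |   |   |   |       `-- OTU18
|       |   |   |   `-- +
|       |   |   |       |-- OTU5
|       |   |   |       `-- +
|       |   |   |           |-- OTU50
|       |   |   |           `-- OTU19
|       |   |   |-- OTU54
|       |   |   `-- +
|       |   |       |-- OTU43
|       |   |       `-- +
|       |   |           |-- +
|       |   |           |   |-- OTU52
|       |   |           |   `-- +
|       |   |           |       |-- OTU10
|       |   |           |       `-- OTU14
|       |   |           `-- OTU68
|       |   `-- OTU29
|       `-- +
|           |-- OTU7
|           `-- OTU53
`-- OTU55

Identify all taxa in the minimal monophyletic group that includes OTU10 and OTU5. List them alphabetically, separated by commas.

OTU10, OTU14, OTU18, OTU19, OTU21, OTU33, OTU43, OTU5, OTU50, OTU51, OTU52, OTU54, OTU68, OTU69

Tracing OTU10: it sits inside (OTU10,OTU14).
Tracing OTU5: it sits inside (OTU5,(OTU50,OTU19)).
The smallest clade enclosing both is (((OTU21,(OTU69,OTU33),(OTU51,OTU18)),(OTU5,(OTU50,OTU19))),OTU54,(OTU43,((OTU52,(OTU10,OTU14)),OTU68))); the answer is its 14 terminal taxa in alphabetical order.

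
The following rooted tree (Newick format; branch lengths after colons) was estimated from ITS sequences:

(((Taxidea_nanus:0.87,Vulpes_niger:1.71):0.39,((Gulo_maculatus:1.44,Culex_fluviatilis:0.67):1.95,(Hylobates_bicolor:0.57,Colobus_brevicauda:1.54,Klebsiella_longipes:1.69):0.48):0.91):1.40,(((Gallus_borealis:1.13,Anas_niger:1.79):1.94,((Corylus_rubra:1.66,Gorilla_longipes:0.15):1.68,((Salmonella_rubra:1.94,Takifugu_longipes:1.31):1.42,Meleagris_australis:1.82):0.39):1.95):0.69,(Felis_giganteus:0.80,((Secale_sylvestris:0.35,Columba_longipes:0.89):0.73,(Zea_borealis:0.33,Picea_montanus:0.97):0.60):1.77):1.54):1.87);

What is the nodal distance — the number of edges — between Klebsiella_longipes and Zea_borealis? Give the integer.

The MRCA of Klebsiella_longipes and Zea_borealis is the root of the tree.
From Klebsiella_longipes up to that node: 4 branches. From Zea_borealis up to the same node: 5 branches. Total: 4 + 5 = 9.

9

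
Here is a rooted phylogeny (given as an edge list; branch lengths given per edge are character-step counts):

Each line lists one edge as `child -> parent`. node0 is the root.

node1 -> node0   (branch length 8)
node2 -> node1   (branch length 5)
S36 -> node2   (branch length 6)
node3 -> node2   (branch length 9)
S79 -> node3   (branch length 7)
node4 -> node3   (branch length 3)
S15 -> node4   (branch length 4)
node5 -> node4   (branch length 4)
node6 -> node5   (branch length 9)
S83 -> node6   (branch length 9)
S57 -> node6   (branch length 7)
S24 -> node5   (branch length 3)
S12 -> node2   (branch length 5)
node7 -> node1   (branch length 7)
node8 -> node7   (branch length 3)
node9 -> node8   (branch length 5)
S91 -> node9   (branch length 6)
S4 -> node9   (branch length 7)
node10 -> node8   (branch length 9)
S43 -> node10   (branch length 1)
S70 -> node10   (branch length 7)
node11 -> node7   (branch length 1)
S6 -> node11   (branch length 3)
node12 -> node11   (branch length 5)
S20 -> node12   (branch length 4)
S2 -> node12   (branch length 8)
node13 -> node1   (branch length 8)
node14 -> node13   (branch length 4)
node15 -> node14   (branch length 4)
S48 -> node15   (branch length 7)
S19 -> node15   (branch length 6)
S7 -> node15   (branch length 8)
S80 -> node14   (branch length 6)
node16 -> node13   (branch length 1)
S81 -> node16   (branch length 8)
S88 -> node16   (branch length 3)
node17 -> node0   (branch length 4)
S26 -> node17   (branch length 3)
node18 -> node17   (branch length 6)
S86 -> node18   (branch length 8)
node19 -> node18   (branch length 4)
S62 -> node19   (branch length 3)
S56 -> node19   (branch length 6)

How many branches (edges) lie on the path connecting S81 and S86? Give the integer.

7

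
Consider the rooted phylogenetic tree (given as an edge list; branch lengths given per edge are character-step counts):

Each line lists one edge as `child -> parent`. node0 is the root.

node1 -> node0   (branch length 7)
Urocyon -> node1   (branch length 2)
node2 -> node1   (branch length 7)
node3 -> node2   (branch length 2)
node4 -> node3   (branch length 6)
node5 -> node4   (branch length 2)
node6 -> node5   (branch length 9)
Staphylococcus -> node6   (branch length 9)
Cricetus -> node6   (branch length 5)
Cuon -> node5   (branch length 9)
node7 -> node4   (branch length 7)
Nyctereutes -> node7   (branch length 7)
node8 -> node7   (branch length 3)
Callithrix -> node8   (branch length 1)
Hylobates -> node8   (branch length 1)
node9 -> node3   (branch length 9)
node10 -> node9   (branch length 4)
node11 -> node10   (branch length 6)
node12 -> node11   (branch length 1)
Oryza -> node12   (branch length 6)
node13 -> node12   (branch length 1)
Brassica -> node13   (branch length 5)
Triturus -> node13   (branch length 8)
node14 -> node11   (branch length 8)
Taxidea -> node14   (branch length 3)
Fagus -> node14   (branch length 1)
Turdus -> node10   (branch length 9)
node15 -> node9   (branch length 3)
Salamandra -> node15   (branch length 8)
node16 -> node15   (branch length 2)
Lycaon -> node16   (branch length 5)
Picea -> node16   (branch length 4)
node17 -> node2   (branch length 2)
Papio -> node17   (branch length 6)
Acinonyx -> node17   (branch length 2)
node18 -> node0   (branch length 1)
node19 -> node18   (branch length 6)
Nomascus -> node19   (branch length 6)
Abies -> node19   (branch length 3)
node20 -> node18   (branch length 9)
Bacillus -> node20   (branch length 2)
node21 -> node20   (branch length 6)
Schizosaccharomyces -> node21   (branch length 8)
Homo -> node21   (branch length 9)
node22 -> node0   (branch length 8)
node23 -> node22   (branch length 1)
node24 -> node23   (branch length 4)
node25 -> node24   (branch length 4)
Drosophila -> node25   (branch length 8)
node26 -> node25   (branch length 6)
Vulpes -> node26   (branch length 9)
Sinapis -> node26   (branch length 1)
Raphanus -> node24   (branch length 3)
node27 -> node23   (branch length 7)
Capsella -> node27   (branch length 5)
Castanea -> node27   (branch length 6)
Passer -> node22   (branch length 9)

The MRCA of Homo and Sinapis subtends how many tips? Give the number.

The MRCA of Homo and Sinapis is the root, so the clade is the entire tree.
That clade contains 30 terminal taxa: Abies, Acinonyx, Bacillus, Brassica, Callithrix, Capsella, Castanea, Cricetus, Cuon, Drosophila, Fagus, Homo, Hylobates, Lycaon, Nomascus, Nyctereutes, Oryza, Papio, Passer, Picea, Raphanus, Salamandra, Schizosaccharomyces, Sinapis, Staphylococcus, Taxidea, Triturus, Turdus, Urocyon, Vulpes.

30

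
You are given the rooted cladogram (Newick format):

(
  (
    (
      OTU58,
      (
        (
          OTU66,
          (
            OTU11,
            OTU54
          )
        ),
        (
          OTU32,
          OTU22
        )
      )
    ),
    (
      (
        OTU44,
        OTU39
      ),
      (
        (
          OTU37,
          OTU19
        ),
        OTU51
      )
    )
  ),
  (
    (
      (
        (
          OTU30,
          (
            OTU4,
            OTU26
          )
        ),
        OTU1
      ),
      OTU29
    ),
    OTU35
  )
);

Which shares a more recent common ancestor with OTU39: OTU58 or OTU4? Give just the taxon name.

The MRCA of OTU39 and OTU58 subtends ((OTU58,((OTU66,(OTU11,OTU54)),(OTU32,OTU22))),((OTU44,OTU39),((OTU37,OTU19),OTU51))) (11 taxa).
The MRCA of OTU39 and OTU4 is the root, subtending the entire tree (17 taxa).
The first is nested inside the second, so OTU39 shares a more recent common ancestor with OTU58.

OTU58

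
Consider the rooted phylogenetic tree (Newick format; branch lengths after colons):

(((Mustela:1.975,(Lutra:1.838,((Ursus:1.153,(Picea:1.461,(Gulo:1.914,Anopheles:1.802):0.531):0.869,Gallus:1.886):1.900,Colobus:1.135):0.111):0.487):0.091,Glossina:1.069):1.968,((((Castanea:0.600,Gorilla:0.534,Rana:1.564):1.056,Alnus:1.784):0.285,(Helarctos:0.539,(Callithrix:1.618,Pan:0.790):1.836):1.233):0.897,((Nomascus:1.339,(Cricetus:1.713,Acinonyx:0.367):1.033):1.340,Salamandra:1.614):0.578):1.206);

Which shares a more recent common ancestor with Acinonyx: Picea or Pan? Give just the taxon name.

The MRCA of Acinonyx and Pan subtends ((((Castanea,Gorilla,Rana),Alnus),(Helarctos,(Callithrix,Pan))),((Nomascus,(Cricetus,Acinonyx)),Salamandra)) (11 taxa).
The MRCA of Acinonyx and Picea is the root, subtending the entire tree (20 taxa).
The first is nested inside the second, so Acinonyx shares a more recent common ancestor with Pan.

Pan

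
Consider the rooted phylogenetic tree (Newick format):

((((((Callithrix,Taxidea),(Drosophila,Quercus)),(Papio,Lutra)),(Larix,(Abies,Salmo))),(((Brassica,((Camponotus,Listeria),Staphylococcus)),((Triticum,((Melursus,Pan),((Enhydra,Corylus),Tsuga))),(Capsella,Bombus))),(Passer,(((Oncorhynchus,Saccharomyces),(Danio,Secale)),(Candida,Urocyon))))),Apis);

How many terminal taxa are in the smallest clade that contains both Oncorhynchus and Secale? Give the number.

4

The MRCA of Oncorhynchus and Secale is the node subtending ((Oncorhynchus,Saccharomyces),(Danio,Secale)).
That clade contains 4 terminal taxa: Danio, Oncorhynchus, Saccharomyces, Secale.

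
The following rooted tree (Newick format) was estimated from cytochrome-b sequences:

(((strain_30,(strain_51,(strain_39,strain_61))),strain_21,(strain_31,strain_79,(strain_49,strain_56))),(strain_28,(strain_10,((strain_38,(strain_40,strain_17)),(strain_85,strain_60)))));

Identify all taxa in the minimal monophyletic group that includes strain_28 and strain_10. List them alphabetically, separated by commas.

strain_10, strain_17, strain_28, strain_38, strain_40, strain_60, strain_85

Tracing strain_28: it sits inside (strain_28,(strain_10,((strain_38,(strain_40,strain_17)),(strain_85,strain_60)))).
Tracing strain_10: it sits inside (strain_10,((strain_38,(strain_40,strain_17)),(strain_85,strain_60))).
The smallest clade enclosing both is (strain_28,(strain_10,((strain_38,(strain_40,strain_17)),(strain_85,strain_60)))); the answer is its 7 terminal taxa in alphabetical order.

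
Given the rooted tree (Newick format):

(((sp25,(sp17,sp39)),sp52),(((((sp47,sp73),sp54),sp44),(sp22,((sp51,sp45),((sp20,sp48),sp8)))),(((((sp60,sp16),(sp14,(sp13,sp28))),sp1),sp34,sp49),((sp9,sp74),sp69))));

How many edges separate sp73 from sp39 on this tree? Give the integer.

10

The MRCA of sp73 and sp39 is the root of the tree.
From sp73 up to that node: 6 branches. From sp39 up to the same node: 4 branches. Total: 6 + 4 = 10.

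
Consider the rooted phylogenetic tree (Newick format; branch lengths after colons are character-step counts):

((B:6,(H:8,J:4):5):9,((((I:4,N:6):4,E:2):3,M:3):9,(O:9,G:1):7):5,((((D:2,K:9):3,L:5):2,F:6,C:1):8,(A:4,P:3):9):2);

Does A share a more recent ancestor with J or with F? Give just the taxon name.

F

The MRCA of A and F subtends ((((D,K),L),F,C),(A,P)) (7 taxa).
The MRCA of A and J is the root, subtending the entire tree (16 taxa).
The first is nested inside the second, so A shares a more recent common ancestor with F.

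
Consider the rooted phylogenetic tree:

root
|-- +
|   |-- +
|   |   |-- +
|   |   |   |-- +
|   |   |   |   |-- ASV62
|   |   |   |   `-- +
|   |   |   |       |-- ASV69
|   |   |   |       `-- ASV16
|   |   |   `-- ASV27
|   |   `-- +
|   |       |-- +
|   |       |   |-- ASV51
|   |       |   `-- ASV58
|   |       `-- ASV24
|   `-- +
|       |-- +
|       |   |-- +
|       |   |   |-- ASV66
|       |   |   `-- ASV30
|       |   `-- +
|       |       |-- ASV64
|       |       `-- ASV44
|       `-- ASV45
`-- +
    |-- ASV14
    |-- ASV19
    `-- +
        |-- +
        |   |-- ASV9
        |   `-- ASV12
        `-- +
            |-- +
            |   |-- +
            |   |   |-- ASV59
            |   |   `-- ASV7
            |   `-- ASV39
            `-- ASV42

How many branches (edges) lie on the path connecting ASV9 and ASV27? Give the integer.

8

The MRCA of ASV9 and ASV27 is the root of the tree.
From ASV9 up to that node: 4 branches. From ASV27 up to the same node: 4 branches. Total: 4 + 4 = 8.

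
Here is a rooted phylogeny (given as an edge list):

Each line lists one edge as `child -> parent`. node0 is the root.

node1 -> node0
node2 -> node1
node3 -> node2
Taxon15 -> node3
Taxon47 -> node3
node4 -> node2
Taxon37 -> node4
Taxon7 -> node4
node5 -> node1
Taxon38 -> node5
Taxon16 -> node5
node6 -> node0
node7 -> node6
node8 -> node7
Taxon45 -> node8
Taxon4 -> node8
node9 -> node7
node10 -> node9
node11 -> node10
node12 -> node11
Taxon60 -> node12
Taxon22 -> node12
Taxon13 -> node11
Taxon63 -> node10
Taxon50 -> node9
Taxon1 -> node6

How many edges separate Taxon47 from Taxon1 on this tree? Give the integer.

6

The MRCA of Taxon47 and Taxon1 is the root of the tree.
From Taxon47 up to that node: 4 branches. From Taxon1 up to the same node: 2 branches. Total: 4 + 2 = 6.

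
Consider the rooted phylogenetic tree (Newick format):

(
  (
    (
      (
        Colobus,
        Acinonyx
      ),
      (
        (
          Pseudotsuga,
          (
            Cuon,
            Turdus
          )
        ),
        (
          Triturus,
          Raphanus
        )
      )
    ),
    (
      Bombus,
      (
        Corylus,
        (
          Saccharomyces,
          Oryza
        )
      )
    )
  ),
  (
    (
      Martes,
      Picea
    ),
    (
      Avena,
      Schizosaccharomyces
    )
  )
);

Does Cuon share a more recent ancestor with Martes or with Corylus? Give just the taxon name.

Corylus

The MRCA of Cuon and Corylus subtends (((Colobus,Acinonyx),((Pseudotsuga,(Cuon,Turdus)),(Triturus,Raphanus))),(Bombus,(Corylus,(Saccharomyces,Oryza)))) (11 taxa).
The MRCA of Cuon and Martes is the root, subtending the entire tree (15 taxa).
The first is nested inside the second, so Cuon shares a more recent common ancestor with Corylus.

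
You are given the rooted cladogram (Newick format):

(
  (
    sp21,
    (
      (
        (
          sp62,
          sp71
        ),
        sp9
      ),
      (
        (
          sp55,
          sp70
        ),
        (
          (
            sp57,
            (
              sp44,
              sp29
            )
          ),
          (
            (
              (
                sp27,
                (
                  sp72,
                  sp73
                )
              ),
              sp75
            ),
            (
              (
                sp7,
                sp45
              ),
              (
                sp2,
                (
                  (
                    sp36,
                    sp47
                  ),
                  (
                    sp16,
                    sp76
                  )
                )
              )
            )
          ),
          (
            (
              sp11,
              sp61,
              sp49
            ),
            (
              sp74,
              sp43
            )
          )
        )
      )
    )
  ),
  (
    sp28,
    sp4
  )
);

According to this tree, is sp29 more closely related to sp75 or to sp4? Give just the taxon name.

The MRCA of sp29 and sp75 subtends ((sp57,(sp44,sp29)),(((sp27,(sp72,sp73)),sp75),((sp7,sp45),(sp2,((sp36,sp47),(sp16,sp76))))),((sp11,sp61,sp49),(sp74,sp43))) (19 taxa).
The MRCA of sp29 and sp4 is the root, subtending the entire tree (27 taxa).
The first is nested inside the second, so sp29 shares a more recent common ancestor with sp75.

sp75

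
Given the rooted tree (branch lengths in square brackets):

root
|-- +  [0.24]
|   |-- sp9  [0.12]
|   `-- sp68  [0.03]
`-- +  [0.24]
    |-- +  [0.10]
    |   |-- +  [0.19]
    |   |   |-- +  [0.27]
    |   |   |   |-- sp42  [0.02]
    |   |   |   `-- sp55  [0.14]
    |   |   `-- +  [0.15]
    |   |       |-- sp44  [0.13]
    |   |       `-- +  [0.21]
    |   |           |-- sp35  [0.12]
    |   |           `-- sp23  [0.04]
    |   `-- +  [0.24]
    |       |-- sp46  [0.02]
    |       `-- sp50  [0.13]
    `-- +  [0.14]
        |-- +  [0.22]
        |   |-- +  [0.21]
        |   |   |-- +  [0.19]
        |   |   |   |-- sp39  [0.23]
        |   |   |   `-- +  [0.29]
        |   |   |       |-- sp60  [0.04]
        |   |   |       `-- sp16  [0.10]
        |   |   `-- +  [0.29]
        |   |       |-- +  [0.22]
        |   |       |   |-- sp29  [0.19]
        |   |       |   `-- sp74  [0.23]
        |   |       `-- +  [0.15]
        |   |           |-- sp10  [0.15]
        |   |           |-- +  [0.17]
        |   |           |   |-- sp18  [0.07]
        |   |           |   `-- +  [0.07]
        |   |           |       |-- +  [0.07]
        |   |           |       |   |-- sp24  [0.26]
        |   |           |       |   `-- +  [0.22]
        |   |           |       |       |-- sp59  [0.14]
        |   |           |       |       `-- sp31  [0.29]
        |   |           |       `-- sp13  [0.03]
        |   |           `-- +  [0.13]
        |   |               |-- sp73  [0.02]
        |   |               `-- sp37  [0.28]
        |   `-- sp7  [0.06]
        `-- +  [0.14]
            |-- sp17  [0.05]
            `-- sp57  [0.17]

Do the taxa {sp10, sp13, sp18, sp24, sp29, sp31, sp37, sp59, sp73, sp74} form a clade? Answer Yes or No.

The most recent common ancestor of these taxa subtends ((sp29,sp74),(sp10,(sp18,((sp24,(sp59,sp31)),sp13)),(sp73,sp37))).
That clade has exactly 10 tips — every listed taxon and nothing else — so the group is monophyletic.

Yes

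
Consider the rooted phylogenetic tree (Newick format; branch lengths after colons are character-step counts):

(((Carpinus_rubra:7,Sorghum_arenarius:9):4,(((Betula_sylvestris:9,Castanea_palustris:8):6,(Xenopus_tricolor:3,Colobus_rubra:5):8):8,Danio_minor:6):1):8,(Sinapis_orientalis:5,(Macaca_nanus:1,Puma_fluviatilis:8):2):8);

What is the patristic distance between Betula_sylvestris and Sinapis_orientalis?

45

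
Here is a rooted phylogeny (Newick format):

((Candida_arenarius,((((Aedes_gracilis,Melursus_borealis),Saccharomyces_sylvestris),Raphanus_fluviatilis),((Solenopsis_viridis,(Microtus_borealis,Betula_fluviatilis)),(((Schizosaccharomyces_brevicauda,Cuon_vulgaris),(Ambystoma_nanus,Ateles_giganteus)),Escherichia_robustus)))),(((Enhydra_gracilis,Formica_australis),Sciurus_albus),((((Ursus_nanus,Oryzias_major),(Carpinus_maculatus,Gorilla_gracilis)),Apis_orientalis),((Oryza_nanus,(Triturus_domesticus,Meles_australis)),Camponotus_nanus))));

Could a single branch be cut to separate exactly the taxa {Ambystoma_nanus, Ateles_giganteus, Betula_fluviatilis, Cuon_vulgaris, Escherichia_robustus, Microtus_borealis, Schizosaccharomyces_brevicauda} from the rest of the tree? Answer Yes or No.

The MRCA of the listed taxa subtends ((Solenopsis_viridis,(Microtus_borealis,Betula_fluviatilis)),(((Schizosaccharomyces_brevicauda,Cuon_vulgaris),(Ambystoma_nanus,Ateles_giganteus)),Escherichia_robustus)).
That clade also contains Solenopsis_viridis, which is not in the proposed group, so the group is not monophyletic.

No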